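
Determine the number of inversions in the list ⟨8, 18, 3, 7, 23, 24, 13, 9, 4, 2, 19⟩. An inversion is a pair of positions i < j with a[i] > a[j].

Element-by-element contributions:
8: 4
18: 6
3: 1
7: 2
23: 5
24: 5
13: 3
9: 2
4: 1
2: 0
19: 0
Sum: 4 + 6 + 1 + 2 + 5 + 5 + 3 + 2 + 1 + 0 + 0 = 29

29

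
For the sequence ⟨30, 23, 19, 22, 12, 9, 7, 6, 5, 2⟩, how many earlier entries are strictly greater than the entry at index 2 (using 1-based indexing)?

The element at index 2 is 23.
Elements before it: 30
Those larger than 23: 30

1 such element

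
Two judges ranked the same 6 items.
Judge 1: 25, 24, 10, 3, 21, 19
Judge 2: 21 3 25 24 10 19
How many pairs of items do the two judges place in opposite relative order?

7 discordant pairs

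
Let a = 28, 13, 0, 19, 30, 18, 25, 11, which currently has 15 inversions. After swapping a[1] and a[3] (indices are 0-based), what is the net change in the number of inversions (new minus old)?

+1

Positions 1 and 3 hold 13 and 19; after swapping, the array is [28, 19, 0, 13, 30, 18, 25, 11].
Sweep left to right; for each value list the smaller values that follow it:
28 → 19, 0, 13, 18, 25, 11 → 6
19 → 0, 13, 18, 11 → 4
0 → none → 0
13 → 11 → 1
30 → 18, 25, 11 → 3
18 → 11 → 1
25 → 11 → 1
11 → none → 0
Sum: 6 + 4 + 0 + 1 + 3 + 1 + 1 + 0 = 16
Change: 16 − 15 = +1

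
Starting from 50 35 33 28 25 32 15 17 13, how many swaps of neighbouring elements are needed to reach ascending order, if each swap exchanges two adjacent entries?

33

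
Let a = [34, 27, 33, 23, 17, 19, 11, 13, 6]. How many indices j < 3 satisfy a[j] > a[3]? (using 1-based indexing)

1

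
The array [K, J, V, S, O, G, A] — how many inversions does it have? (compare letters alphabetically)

Element-by-element contributions:
K → J, G, A → 3
J → G, A → 2
V → S, O, G, A → 4
S → O, G, A → 3
O → G, A → 2
G → A → 1
A → none → 0
Sum: 3 + 2 + 4 + 3 + 2 + 1 + 0 = 15

Inversions: 15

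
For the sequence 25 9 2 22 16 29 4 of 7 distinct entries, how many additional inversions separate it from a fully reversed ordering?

10

Maximum inversions for 7 distinct elements is C(7, 2) = 7·6/2 = 21.
Current inversions — for each element, count later smaller elements:
25: 5
9: 2
2: 0
22: 2
16: 1
29: 1
4: 0
Current total: 5 + 2 + 0 + 2 + 1 + 1 + 0 = 11
Shortfall: 21 − 11 = 10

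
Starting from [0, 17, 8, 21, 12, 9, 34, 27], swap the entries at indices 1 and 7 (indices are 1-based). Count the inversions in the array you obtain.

Positions 1 and 7 hold 0 and 34; after swapping, the array is [34, 17, 8, 21, 12, 9, 0, 27].
Count, for each position, how many later elements it exceeds:
34: 7
17: 4
8: 1
21: 3
12: 2
9: 1
0: 0
27: 0
Sum: 7 + 4 + 1 + 3 + 2 + 1 + 0 + 0 = 18

18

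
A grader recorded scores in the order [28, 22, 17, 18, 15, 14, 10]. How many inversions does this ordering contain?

20

For each element, count later entries that are smaller:
28 → 22, 17, 18, 15, 14, 10 → 6
22 → 17, 18, 15, 14, 10 → 5
17 → 15, 14, 10 → 3
18 → 15, 14, 10 → 3
15 → 14, 10 → 2
14 → 10 → 1
10 → none → 0
Sum: 6 + 5 + 3 + 3 + 2 + 1 + 0 = 20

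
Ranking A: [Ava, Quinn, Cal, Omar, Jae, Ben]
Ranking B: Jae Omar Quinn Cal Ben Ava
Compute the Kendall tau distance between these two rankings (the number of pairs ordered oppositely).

10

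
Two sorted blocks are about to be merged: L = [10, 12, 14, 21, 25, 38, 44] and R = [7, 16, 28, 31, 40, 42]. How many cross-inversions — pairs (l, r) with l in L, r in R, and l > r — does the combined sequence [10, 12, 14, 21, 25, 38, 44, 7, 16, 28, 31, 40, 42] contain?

17

Count, for every r in R, how many entries of L exceed r:
r = 7: 10, 12, 14, 21, 25, 38, 44 → 7
r = 16: 21, 25, 38, 44 → 4
r = 28: 38, 44 → 2
r = 31: 38, 44 → 2
r = 40: 44 → 1
r = 42: 44 → 1
Cross-inversions: 7 + 4 + 2 + 2 + 1 + 1 = 17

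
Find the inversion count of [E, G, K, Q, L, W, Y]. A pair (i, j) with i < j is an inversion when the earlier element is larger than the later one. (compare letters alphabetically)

Listing every pair i<j with a[i]>a[j] (using 1-based positions):
(4,5): Q > L
That's 1 pair.

1 inversion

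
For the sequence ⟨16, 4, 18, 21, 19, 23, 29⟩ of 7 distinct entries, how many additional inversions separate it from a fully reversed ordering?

19

Maximum inversions for 7 distinct elements is C(7, 2) = 7·6/2 = 21.
Current inversions — for each element, count later smaller elements:
16: 1
4: 0
18: 0
21: 1
19: 0
23: 0
29: 0
Current total: 1 + 0 + 0 + 1 + 0 + 0 + 0 = 2
Shortfall: 21 − 2 = 19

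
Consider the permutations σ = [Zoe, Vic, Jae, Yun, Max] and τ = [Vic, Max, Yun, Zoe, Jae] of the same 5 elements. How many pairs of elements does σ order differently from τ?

Assign each item its position (1..5) in the first ordering, then rewrite the second ordering as that position sequence:
positions: Zoe→1, Vic→2, Jae→3, Yun→4, Max→5
second ordering as positions: [2, 5, 4, 1, 3]
Discordant pairs = inversions in this position sequence.
2: 1 → 1
5: 4, 1, 3 → 3
4: 1, 3 → 2
1: 0
3: 0
Total: 1 + 3 + 2 + 0 + 0 = 6

Discordant pairs: 6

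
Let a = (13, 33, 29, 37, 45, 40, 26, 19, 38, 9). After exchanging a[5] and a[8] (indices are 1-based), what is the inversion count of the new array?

Positions 5 and 8 hold 45 and 19; after swapping, the array is [13, 33, 29, 37, 19, 40, 26, 45, 38, 9].
Sweep left to right; for each value list the smaller values that follow it:
13: 1
33: 4
29: 3
37: 3
19: 1
40: 3
26: 1
45: 2
38: 1
9: 0
Sum: 1 + 4 + 3 + 3 + 1 + 3 + 1 + 2 + 1 + 0 = 19

19 inversions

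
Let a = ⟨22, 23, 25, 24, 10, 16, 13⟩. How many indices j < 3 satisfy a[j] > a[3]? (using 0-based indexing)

1

The element at index 3 is 24.
Elements before it: 22, 23, 25
Those larger than 24: 25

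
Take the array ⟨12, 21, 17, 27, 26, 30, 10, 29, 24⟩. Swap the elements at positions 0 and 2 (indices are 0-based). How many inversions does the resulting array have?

14 inversions

Positions 0 and 2 hold 12 and 17; after swapping, the array is [17, 21, 12, 27, 26, 30, 10, 29, 24].
Count, for each position, how many later elements it exceeds:
17: 2
21: 2
12: 1
27: 3
26: 2
30: 3
10: 0
29: 1
24: 0
Sum: 2 + 2 + 1 + 3 + 2 + 3 + 0 + 1 + 0 = 14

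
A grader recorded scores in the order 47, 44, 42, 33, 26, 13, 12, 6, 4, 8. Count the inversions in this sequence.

Sweep left to right; for each value list the smaller values that follow it:
47 → 44, 42, 33, 26, 13, 12, 6, 4, 8 → 9
44 → 42, 33, 26, 13, 12, 6, 4, 8 → 8
42 → 33, 26, 13, 12, 6, 4, 8 → 7
33 → 26, 13, 12, 6, 4, 8 → 6
26 → 13, 12, 6, 4, 8 → 5
13 → 12, 6, 4, 8 → 4
12 → 6, 4, 8 → 3
6 → 4 → 1
4 → none → 0
8 → none → 0
Sum: 9 + 8 + 7 + 6 + 5 + 4 + 3 + 1 + 0 + 0 = 43

43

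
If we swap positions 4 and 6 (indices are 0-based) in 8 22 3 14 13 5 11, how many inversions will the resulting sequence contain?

11

Positions 4 and 6 hold 13 and 11; after swapping, the array is [8, 22, 3, 14, 11, 5, 13].
Count, for each position, how many later elements it exceeds:
8 → 3, 5 → 2
22 → 3, 14, 11, 5, 13 → 5
3 → none → 0
14 → 11, 5, 13 → 3
11 → 5 → 1
5 → none → 0
13 → none → 0
Sum: 2 + 5 + 0 + 3 + 1 + 0 + 0 = 11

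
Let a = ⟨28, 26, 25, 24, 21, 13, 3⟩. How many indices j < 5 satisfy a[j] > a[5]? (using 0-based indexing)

The element at index 5 is 13.
Elements before it: 28, 26, 25, 24, 21
Those larger than 13: 28, 26, 25, 24, 21

5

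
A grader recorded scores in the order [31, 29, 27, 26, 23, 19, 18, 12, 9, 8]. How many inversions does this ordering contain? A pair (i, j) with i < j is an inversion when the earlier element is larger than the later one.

45

Count, for each position, how many later elements it exceeds:
31: 9
29: 8
27: 7
26: 6
23: 5
19: 4
18: 3
12: 2
9: 1
8: 0
Sum: 9 + 8 + 7 + 6 + 5 + 4 + 3 + 2 + 1 + 0 = 45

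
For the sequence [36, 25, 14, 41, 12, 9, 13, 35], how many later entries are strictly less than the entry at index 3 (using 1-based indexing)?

3

The element at index 3 is 14.
Elements after it: 41, 12, 9, 13, 35
Those smaller than 14: 12, 9, 13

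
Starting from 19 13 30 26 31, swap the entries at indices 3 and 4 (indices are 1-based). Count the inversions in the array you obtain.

1

Positions 3 and 4 hold 30 and 26; after swapping, the array is [19, 13, 26, 30, 31].
Sweep left to right; for each value list the smaller values that follow it:
19 → 13 → 1
13 → none → 0
26 → none → 0
30 → none → 0
31 → none → 0
Sum: 1 + 0 + 0 + 0 + 0 = 1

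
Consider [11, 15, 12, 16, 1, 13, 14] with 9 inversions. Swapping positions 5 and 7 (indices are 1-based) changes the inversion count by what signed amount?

+3

Positions 5 and 7 hold 1 and 14; after swapping, the array is [11, 15, 12, 16, 14, 13, 1].
For each element, count later entries that are smaller:
11 → 1 → 1
15 → 12, 14, 13, 1 → 4
12 → 1 → 1
16 → 14, 13, 1 → 3
14 → 13, 1 → 2
13 → 1 → 1
1 → none → 0
Sum: 1 + 4 + 1 + 3 + 2 + 1 + 0 = 12
Change: 12 − 9 = +3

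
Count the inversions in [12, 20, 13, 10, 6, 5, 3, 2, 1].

Count, for each position, how many later elements it exceeds:
12 → 10, 6, 5, 3, 2, 1 → 6
20 → 13, 10, 6, 5, 3, 2, 1 → 7
13 → 10, 6, 5, 3, 2, 1 → 6
10 → 6, 5, 3, 2, 1 → 5
6 → 5, 3, 2, 1 → 4
5 → 3, 2, 1 → 3
3 → 2, 1 → 2
2 → 1 → 1
1 → none → 0
Sum: 6 + 7 + 6 + 5 + 4 + 3 + 2 + 1 + 0 = 34

There are 34 inversions.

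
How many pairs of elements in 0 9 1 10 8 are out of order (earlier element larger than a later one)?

3

Inversion pairs (indices are 0-based):
(1,2): 9 > 1
(1,4): 9 > 8
(3,4): 10 > 8
That's 3 pairs.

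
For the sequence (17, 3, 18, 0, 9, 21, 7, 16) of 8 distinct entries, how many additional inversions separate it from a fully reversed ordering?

15

Maximum inversions for 8 distinct elements is C(8, 2) = 8·7/2 = 28.
Current inversions — for each element, count later smaller elements:
17: 5
3: 1
18: 4
0: 0
9: 1
21: 2
7: 0
16: 0
Current total: 5 + 1 + 4 + 0 + 1 + 2 + 0 + 0 = 13
Shortfall: 28 − 13 = 15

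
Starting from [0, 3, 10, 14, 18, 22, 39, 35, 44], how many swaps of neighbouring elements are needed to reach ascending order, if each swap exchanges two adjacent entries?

Minimum adjacent swaps = number of inversions (each swap of adjacent out-of-order elements removes one inversion and no swap can remove more).
Count inversions — for each element, later elements that are smaller:
0: none → 0
3: none → 0
10: none → 0
14: none → 0
18: none → 0
22: none → 0
39: 35 → 1
35: none → 0
44: none → 0
Total inversions: 0 + 0 + 0 + 0 + 0 + 0 + 1 + 0 + 0 = 1

1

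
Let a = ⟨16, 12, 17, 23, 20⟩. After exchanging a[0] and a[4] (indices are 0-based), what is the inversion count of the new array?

Positions 0 and 4 hold 16 and 20; after swapping, the array is [20, 12, 17, 23, 16].
Count, for each position, how many later elements it exceeds:
20 → 12, 17, 16 → 3
12 → none → 0
17 → 16 → 1
23 → 16 → 1
16 → none → 0
Sum: 3 + 0 + 1 + 1 + 0 = 5

5 inversions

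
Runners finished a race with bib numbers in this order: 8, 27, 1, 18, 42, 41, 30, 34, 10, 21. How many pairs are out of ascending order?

19

For each element, count later entries that are smaller:
8 → 1 → 1
27 → 1, 18, 10, 21 → 4
1 → none → 0
18 → 10 → 1
42 → 41, 30, 34, 10, 21 → 5
41 → 30, 34, 10, 21 → 4
30 → 10, 21 → 2
34 → 10, 21 → 2
10 → none → 0
21 → none → 0
Sum: 1 + 4 + 0 + 1 + 5 + 4 + 2 + 2 + 0 + 0 = 19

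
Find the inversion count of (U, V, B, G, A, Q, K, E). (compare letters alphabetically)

Sweep left to right; for each value list the smaller values that follow it:
U → B, G, A, Q, K, E → 6
V → B, G, A, Q, K, E → 6
B → A → 1
G → A, E → 2
A → none → 0
Q → K, E → 2
K → E → 1
E → none → 0
Sum: 6 + 6 + 1 + 2 + 0 + 2 + 1 + 0 = 18

18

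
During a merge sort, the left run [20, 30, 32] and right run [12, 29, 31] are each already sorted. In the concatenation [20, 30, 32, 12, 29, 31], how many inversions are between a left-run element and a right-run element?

Take each right-half value and tally the left-half values above it:
r = 12: 20, 30, 32 → 3
r = 29: 30, 32 → 2
r = 31: 32 → 1
Cross-inversions: 3 + 2 + 1 = 6

6 cross-inversions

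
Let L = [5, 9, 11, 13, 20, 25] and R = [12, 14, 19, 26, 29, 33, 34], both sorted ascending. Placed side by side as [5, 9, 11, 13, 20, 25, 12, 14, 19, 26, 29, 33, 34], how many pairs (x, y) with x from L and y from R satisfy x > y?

7

For each element r of the right run, count left-run elements greater than r:
r = 12: 13, 20, 25 → 3
r = 14: 20, 25 → 2
r = 19: 20, 25 → 2
r = 26: none → 0
r = 29: none → 0
r = 33: none → 0
r = 34: none → 0
Cross-inversions: 3 + 2 + 2 + 0 + 0 + 0 + 0 = 7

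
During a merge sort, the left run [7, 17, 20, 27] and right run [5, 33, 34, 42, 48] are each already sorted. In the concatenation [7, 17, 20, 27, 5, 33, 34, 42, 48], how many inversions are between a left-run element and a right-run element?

4

Take each right-half value and tally the left-half values above it:
r = 5: 7, 17, 20, 27 → 4
r = 33: none → 0
r = 34: none → 0
r = 42: none → 0
r = 48: none → 0
Cross-inversions: 4 + 0 + 0 + 0 + 0 = 4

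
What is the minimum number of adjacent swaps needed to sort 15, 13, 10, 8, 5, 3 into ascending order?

Minimum adjacent swaps = number of inversions (each swap of adjacent out-of-order elements removes one inversion and no swap can remove more).
Count inversions — for each element, later elements that are smaller:
15: 13, 10, 8, 5, 3 → 5
13: 10, 8, 5, 3 → 4
10: 8, 5, 3 → 3
8: 5, 3 → 2
5: 3 → 1
3: none → 0
Total inversions: 5 + 4 + 3 + 2 + 1 + 0 = 15

Adjacent swaps: 15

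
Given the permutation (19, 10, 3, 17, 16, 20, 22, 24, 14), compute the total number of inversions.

Count, for each position, how many later elements it exceeds:
19: 5
10: 1
3: 0
17: 2
16: 1
20: 1
22: 1
24: 1
14: 0
Sum: 5 + 1 + 0 + 2 + 1 + 1 + 1 + 1 + 0 = 12

12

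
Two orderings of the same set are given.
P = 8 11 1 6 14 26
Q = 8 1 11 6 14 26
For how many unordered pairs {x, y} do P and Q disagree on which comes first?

Assign each item its position (1..6) in the first ordering, then rewrite the second ordering as that position sequence:
positions: 8→1, 11→2, 1→3, 6→4, 14→5, 26→6
second ordering as positions: [1, 3, 2, 4, 5, 6]
Discordant pairs = inversions in this position sequence.
1: 0
3: 2 → 1
2: 0
4: 0
5: 0
6: 0
Total: 0 + 1 + 0 + 0 + 0 + 0 = 1

1 disagreeing pair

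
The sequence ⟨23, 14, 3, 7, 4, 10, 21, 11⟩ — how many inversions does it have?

There are 14 inversions.

For each element, count later entries that are smaller:
23: 7
14: 5
3: 0
7: 1
4: 0
10: 0
21: 1
11: 0
Sum: 7 + 5 + 0 + 1 + 0 + 0 + 1 + 0 = 14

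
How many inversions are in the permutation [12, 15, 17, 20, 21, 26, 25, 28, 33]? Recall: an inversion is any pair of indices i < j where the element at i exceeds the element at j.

Inversions: 1

Sweep left to right; for each value list the smaller values that follow it:
12: 0
15: 0
17: 0
20: 0
21: 0
26: 1
25: 0
28: 0
33: 0
Sum: 0 + 0 + 0 + 0 + 0 + 1 + 0 + 0 + 0 = 1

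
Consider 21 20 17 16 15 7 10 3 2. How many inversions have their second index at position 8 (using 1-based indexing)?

The element at index 8 is 3.
Elements before it: 21, 20, 17, 16, 15, 7, 10
Those larger than 3: 21, 20, 17, 16, 15, 7, 10

7 such elements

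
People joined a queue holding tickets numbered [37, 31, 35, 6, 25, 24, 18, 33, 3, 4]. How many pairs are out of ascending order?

Inversions: 35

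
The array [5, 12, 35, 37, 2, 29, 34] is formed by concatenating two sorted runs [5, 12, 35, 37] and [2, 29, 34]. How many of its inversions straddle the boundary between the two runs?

8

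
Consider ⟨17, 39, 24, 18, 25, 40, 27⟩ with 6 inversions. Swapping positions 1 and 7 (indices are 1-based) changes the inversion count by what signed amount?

+7

Positions 1 and 7 hold 17 and 27; after swapping, the array is [27, 39, 24, 18, 25, 40, 17].
For each element, count later entries that are smaller:
27: 4
39: 4
24: 2
18: 1
25: 1
40: 1
17: 0
Sum: 4 + 4 + 2 + 1 + 1 + 1 + 0 = 13
Change: 13 − 6 = +7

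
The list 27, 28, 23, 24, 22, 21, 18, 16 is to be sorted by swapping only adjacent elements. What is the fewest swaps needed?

26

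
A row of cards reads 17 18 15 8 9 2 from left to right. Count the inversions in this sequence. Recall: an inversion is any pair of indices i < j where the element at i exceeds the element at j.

Inversions: 13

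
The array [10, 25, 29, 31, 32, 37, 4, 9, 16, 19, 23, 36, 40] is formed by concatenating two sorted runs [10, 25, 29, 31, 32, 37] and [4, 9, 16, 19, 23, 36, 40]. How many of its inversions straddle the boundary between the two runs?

Take each right-half value and tally the left-half values above it:
r = 4: 10, 25, 29, 31, 32, 37 → 6
r = 9: 10, 25, 29, 31, 32, 37 → 6
r = 16: 25, 29, 31, 32, 37 → 5
r = 19: 25, 29, 31, 32, 37 → 5
r = 23: 25, 29, 31, 32, 37 → 5
r = 36: 37 → 1
r = 40: none → 0
Cross-inversions: 6 + 6 + 5 + 5 + 5 + 1 + 0 = 28

28 split inversions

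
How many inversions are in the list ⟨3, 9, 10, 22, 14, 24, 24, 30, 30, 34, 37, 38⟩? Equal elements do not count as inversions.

1 inversion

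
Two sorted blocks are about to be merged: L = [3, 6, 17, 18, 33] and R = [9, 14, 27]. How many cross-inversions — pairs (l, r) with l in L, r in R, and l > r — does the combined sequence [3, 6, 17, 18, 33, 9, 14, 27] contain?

7 cross-inversions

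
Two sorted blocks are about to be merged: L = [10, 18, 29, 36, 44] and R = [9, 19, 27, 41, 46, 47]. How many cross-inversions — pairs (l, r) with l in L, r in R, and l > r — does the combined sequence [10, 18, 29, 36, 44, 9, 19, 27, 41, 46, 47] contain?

Take each right-half value and tally the left-half values above it:
r = 9: 10, 18, 29, 36, 44 → 5
r = 19: 29, 36, 44 → 3
r = 27: 29, 36, 44 → 3
r = 41: 44 → 1
r = 46: none → 0
r = 47: none → 0
Cross-inversions: 5 + 3 + 3 + 1 + 0 + 0 = 12

Cross-inversions: 12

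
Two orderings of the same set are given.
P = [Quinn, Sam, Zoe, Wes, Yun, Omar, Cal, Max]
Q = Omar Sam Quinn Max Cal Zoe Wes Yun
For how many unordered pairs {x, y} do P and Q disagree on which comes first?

Assign each item its position (1..8) in the first ordering, then rewrite the second ordering as that position sequence:
positions: Quinn→1, Sam→2, Zoe→3, Wes→4, Yun→5, Omar→6, Cal→7, Max→8
second ordering as positions: [6, 2, 1, 8, 7, 3, 4, 5]
Discordant pairs = inversions in this position sequence.
6: 2, 1, 3, 4, 5 → 5
2: 1 → 1
1: 0
8: 7, 3, 4, 5 → 4
7: 3, 4, 5 → 3
3: 0
4: 0
5: 0
Total: 5 + 1 + 0 + 4 + 3 + 0 + 0 + 0 = 13

13 disagreeing pairs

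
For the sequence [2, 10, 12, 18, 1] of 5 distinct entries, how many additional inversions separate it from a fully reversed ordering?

6

Maximum inversions for 5 distinct elements is C(5, 2) = 5·4/2 = 10.
Current inversions — for each element, count later smaller elements:
2: 1
10: 1
12: 1
18: 1
1: 0
Current total: 1 + 1 + 1 + 1 + 0 = 4
Shortfall: 10 − 4 = 6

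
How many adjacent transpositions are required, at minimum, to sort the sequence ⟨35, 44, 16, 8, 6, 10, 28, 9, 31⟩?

Each adjacent swap fixes exactly one inversion, so the minimum swap count equals the number of inversions.
Count inversions — for each element, later elements that are smaller:
35: 16, 8, 6, 10, 28, 9, 31 → 7
44: 16, 8, 6, 10, 28, 9, 31 → 7
16: 8, 6, 10, 9 → 4
8: 6 → 1
6: none → 0
10: 9 → 1
28: 9 → 1
9: none → 0
31: none → 0
Total inversions: 7 + 7 + 4 + 1 + 0 + 1 + 1 + 0 + 0 = 21

There are 21 swaps.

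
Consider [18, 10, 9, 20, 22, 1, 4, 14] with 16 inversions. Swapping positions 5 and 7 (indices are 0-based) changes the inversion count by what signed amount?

+3

Positions 5 and 7 hold 1 and 14; after swapping, the array is [18, 10, 9, 20, 22, 14, 4, 1].
Count, for each position, how many later elements it exceeds:
18 → 10, 9, 14, 4, 1 → 5
10 → 9, 4, 1 → 3
9 → 4, 1 → 2
20 → 14, 4, 1 → 3
22 → 14, 4, 1 → 3
14 → 4, 1 → 2
4 → 1 → 1
1 → none → 0
Sum: 5 + 3 + 2 + 3 + 3 + 2 + 1 + 0 = 19
Change: 19 − 16 = +3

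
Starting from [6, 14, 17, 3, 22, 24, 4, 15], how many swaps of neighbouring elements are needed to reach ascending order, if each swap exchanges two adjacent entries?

The minimum number of adjacent swaps to sort an array equals its inversion count, since every such swap removes exactly one inversion.
Count inversions — for each element, later elements that are smaller:
6: 3, 4 → 2
14: 3, 4 → 2
17: 3, 4, 15 → 3
3: none → 0
22: 4, 15 → 2
24: 4, 15 → 2
4: none → 0
15: none → 0
Total inversions: 2 + 2 + 3 + 0 + 2 + 2 + 0 + 0 = 11

11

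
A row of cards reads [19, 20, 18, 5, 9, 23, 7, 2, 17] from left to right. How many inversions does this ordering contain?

24 out-of-order pairs

Element-by-element contributions:
19 → 18, 5, 9, 7, 2, 17 → 6
20 → 18, 5, 9, 7, 2, 17 → 6
18 → 5, 9, 7, 2, 17 → 5
5 → 2 → 1
9 → 7, 2 → 2
23 → 7, 2, 17 → 3
7 → 2 → 1
2 → none → 0
17 → none → 0
Sum: 6 + 6 + 5 + 1 + 2 + 3 + 1 + 0 + 0 = 24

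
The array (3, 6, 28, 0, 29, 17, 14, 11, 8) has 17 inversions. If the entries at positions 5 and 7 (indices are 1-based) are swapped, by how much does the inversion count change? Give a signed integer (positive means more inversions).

Positions 5 and 7 hold 29 and 14; after swapping, the array is [3, 6, 28, 0, 14, 17, 29, 11, 8].
Element-by-element contributions:
3 → 0 → 1
6 → 0 → 1
28 → 0, 14, 17, 11, 8 → 5
0 → none → 0
14 → 11, 8 → 2
17 → 11, 8 → 2
29 → 11, 8 → 2
11 → 8 → 1
8 → none → 0
Sum: 1 + 1 + 5 + 0 + 2 + 2 + 2 + 1 + 0 = 14
Change: 14 − 17 = -3

-3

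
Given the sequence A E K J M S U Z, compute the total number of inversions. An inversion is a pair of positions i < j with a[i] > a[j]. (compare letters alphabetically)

Element-by-element contributions:
A: 0
E: 0
K: 1
J: 0
M: 0
S: 0
U: 0
Z: 0
Sum: 0 + 0 + 1 + 0 + 0 + 0 + 0 + 0 = 1

1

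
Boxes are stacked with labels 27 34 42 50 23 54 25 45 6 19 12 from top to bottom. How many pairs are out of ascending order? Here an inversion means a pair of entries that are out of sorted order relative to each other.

For each element, count later entries that are smaller:
27: 5
34: 5
42: 5
50: 6
23: 3
54: 5
25: 3
45: 3
6: 0
19: 1
12: 0
Sum: 5 + 5 + 5 + 6 + 3 + 5 + 3 + 3 + 0 + 1 + 0 = 36

36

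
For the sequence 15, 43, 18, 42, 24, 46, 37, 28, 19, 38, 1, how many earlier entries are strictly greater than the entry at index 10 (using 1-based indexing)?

3

The element at index 10 is 38.
Elements before it: 15, 43, 18, 42, 24, 46, 37, 28, 19
Those larger than 38: 43, 42, 46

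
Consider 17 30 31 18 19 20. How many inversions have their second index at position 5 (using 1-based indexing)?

The element at index 5 is 19.
Elements before it: 17, 30, 31, 18
Those larger than 19: 30, 31

2 such elements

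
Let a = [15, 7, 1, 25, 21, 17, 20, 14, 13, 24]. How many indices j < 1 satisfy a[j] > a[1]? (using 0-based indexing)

The element at index 1 is 7.
Elements before it: 15
Those larger than 7: 15

1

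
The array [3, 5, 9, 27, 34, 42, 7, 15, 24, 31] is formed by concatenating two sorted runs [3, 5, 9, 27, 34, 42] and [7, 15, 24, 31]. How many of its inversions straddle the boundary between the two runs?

For each element r of the right run, count left-run elements greater than r:
r = 7: 9, 27, 34, 42 → 4
r = 15: 27, 34, 42 → 3
r = 24: 27, 34, 42 → 3
r = 31: 34, 42 → 2
Cross-inversions: 4 + 3 + 3 + 2 = 12

There are 12 cross-inversions.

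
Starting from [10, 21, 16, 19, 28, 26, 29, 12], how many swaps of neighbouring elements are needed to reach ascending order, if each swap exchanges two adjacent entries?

9 swaps

Minimum adjacent swaps = number of inversions (each swap of adjacent out-of-order elements removes one inversion and no swap can remove more).
Count inversions — for each element, later elements that are smaller:
10: none → 0
21: 16, 19, 12 → 3
16: 12 → 1
19: 12 → 1
28: 26, 12 → 2
26: 12 → 1
29: 12 → 1
12: none → 0
Total inversions: 0 + 3 + 1 + 1 + 2 + 1 + 1 + 0 = 9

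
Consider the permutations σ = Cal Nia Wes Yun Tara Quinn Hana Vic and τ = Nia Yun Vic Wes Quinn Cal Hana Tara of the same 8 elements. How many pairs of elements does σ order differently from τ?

12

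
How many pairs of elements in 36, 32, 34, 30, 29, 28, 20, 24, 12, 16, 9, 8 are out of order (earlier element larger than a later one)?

Count, for each position, how many later elements it exceeds:
36 → 32, 34, 30, 29, 28, 20, 24, 12, 16, 9, 8 → 11
32 → 30, 29, 28, 20, 24, 12, 16, 9, 8 → 9
34 → 30, 29, 28, 20, 24, 12, 16, 9, 8 → 9
30 → 29, 28, 20, 24, 12, 16, 9, 8 → 8
29 → 28, 20, 24, 12, 16, 9, 8 → 7
28 → 20, 24, 12, 16, 9, 8 → 6
20 → 12, 16, 9, 8 → 4
24 → 12, 16, 9, 8 → 4
12 → 9, 8 → 2
16 → 9, 8 → 2
9 → 8 → 1
8 → none → 0
Sum: 11 + 9 + 9 + 8 + 7 + 6 + 4 + 4 + 2 + 2 + 1 + 0 = 63

63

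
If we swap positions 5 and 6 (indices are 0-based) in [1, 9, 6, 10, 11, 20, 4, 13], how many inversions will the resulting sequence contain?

Positions 5 and 6 hold 20 and 4; after swapping, the array is [1, 9, 6, 10, 11, 4, 20, 13].
Count, for each position, how many later elements it exceeds:
1: 0
9: 2
6: 1
10: 1
11: 1
4: 0
20: 1
13: 0
Sum: 0 + 2 + 1 + 1 + 1 + 0 + 1 + 0 = 6

6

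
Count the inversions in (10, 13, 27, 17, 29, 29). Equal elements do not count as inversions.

1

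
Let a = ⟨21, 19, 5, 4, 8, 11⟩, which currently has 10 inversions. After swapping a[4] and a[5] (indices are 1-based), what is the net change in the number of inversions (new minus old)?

Positions 4 and 5 hold 4 and 8; after swapping, the array is [21, 19, 5, 8, 4, 11].
Element-by-element contributions:
21 → 19, 5, 8, 4, 11 → 5
19 → 5, 8, 4, 11 → 4
5 → 4 → 1
8 → 4 → 1
4 → none → 0
11 → none → 0
Sum: 5 + 4 + 1 + 1 + 0 + 0 = 11
Change: 11 − 10 = +1

+1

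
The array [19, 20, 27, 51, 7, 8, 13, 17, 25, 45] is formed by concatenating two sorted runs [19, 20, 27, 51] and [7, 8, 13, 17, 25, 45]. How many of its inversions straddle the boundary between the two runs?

Split inversions: 19

For each element r of the right run, count left-run elements greater than r:
r = 7: 19, 20, 27, 51 → 4
r = 8: 19, 20, 27, 51 → 4
r = 13: 19, 20, 27, 51 → 4
r = 17: 19, 20, 27, 51 → 4
r = 25: 27, 51 → 2
r = 45: 51 → 1
Cross-inversions: 4 + 4 + 4 + 4 + 2 + 1 = 19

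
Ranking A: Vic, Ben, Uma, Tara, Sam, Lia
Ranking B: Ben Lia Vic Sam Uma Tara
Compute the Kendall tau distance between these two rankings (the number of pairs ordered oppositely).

7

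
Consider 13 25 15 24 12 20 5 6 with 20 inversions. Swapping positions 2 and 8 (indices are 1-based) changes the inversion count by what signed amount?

-9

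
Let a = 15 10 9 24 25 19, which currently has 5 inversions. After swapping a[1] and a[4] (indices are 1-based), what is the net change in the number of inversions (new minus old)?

Positions 1 and 4 hold 15 and 24; after swapping, the array is [24, 10, 9, 15, 25, 19].
Element-by-element contributions:
24 → 10, 9, 15, 19 → 4
10 → 9 → 1
9 → none → 0
15 → none → 0
25 → 19 → 1
19 → none → 0
Sum: 4 + 1 + 0 + 0 + 1 + 0 = 6
Change: 6 − 5 = +1

+1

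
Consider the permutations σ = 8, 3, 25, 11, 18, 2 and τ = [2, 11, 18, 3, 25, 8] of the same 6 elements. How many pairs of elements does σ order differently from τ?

13

Assign each item its position (1..6) in the first ordering, then rewrite the second ordering as that position sequence:
positions: 8→1, 3→2, 25→3, 11→4, 18→5, 2→6
second ordering as positions: [6, 4, 5, 2, 3, 1]
Discordant pairs = inversions in this position sequence.
6: 4, 5, 2, 3, 1 → 5
4: 2, 3, 1 → 3
5: 2, 3, 1 → 3
2: 1 → 1
3: 1 → 1
1: 0
Total: 5 + 3 + 3 + 1 + 1 + 0 = 13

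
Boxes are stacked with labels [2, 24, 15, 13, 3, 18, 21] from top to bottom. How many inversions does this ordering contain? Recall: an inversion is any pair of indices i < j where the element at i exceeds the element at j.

Sweep left to right; for each value list the smaller values that follow it:
2 → none → 0
24 → 15, 13, 3, 18, 21 → 5
15 → 13, 3 → 2
13 → 3 → 1
3 → none → 0
18 → none → 0
21 → none → 0
Sum: 0 + 5 + 2 + 1 + 0 + 0 + 0 = 8

8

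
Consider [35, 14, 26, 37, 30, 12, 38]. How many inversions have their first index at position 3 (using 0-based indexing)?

2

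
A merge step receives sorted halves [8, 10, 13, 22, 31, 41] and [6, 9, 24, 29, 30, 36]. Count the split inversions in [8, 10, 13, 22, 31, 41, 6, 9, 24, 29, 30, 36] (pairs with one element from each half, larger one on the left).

Count, for every r in R, how many entries of L exceed r:
r = 6: 8, 10, 13, 22, 31, 41 → 6
r = 9: 10, 13, 22, 31, 41 → 5
r = 24: 31, 41 → 2
r = 29: 31, 41 → 2
r = 30: 31, 41 → 2
r = 36: 41 → 1
Cross-inversions: 6 + 5 + 2 + 2 + 2 + 1 = 18

18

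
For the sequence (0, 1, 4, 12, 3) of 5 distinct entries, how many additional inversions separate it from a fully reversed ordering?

8

Maximum inversions for 5 distinct elements is C(5, 2) = 5·4/2 = 10.
Current inversions — for each element, count later smaller elements:
0: 0
1: 0
4: 1
12: 1
3: 0
Current total: 0 + 0 + 1 + 1 + 0 = 2
Shortfall: 10 − 2 = 8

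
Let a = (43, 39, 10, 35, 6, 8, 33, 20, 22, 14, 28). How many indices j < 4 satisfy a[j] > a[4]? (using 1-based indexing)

The element at index 4 is 35.
Elements before it: 43, 39, 10
Those larger than 35: 43, 39

2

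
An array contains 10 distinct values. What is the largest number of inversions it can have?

The maximum occurs when the array is in strictly decreasing order: every one of the C(10, 2) pairs is inverted.
C(10, 2) = 10·9/2 = 45

45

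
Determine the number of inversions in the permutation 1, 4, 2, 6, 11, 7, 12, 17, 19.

2

Count, for each position, how many later elements it exceeds:
1 → none → 0
4 → 2 → 1
2 → none → 0
6 → none → 0
11 → 7 → 1
7 → none → 0
12 → none → 0
17 → none → 0
19 → none → 0
Sum: 0 + 1 + 0 + 0 + 1 + 0 + 0 + 0 + 0 = 2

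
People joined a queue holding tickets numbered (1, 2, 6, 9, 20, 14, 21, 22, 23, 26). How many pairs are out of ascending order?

Sweep left to right; for each value list the smaller values that follow it:
1 → none → 0
2 → none → 0
6 → none → 0
9 → none → 0
20 → 14 → 1
14 → none → 0
21 → none → 0
22 → none → 0
23 → none → 0
26 → none → 0
Sum: 0 + 0 + 0 + 0 + 1 + 0 + 0 + 0 + 0 + 0 = 1

1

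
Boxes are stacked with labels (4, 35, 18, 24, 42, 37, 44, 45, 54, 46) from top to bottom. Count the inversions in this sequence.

4 inversions

Element-by-element contributions:
4 → none → 0
35 → 18, 24 → 2
18 → none → 0
24 → none → 0
42 → 37 → 1
37 → none → 0
44 → none → 0
45 → none → 0
54 → 46 → 1
46 → none → 0
Sum: 0 + 2 + 0 + 0 + 1 + 0 + 0 + 0 + 1 + 0 = 4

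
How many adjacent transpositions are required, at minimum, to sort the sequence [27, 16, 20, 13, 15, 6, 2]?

Each adjacent swap fixes exactly one inversion, so the minimum swap count equals the number of inversions.
Count inversions — for each element, later elements that are smaller:
27: 16, 20, 13, 15, 6, 2 → 6
16: 13, 15, 6, 2 → 4
20: 13, 15, 6, 2 → 4
13: 6, 2 → 2
15: 6, 2 → 2
6: 2 → 1
2: none → 0
Total inversions: 6 + 4 + 4 + 2 + 2 + 1 + 0 = 19

Adjacent swaps: 19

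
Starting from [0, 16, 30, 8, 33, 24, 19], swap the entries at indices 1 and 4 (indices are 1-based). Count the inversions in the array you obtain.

Positions 1 and 4 hold 0 and 8; after swapping, the array is [8, 16, 30, 0, 33, 24, 19].
Element-by-element contributions:
8: 1
16: 1
30: 3
0: 0
33: 2
24: 1
19: 0
Sum: 1 + 1 + 3 + 0 + 2 + 1 + 0 = 8

8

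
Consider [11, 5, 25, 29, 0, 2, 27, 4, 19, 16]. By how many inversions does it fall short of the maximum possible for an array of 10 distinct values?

Maximum inversions for 10 distinct elements is C(10, 2) = 10·9/2 = 45.
Current inversions — for each element, count later smaller elements:
11: 4
5: 3
25: 5
29: 6
0: 0
2: 0
27: 3
4: 0
19: 1
16: 0
Current total: 4 + 3 + 5 + 6 + 0 + 0 + 3 + 0 + 1 + 0 = 22
Shortfall: 45 − 22 = 23

23 inversions short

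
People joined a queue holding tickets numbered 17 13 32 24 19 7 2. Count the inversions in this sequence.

15

Element-by-element contributions:
17 → 13, 7, 2 → 3
13 → 7, 2 → 2
32 → 24, 19, 7, 2 → 4
24 → 19, 7, 2 → 3
19 → 7, 2 → 2
7 → 2 → 1
2 → none → 0
Sum: 3 + 2 + 4 + 3 + 2 + 1 + 0 = 15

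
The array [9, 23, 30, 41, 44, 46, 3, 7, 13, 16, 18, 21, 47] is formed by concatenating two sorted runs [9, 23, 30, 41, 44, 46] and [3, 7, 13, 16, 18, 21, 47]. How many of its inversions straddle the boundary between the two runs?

32

Count, for every r in R, how many entries of L exceed r:
r = 3: 9, 23, 30, 41, 44, 46 → 6
r = 7: 9, 23, 30, 41, 44, 46 → 6
r = 13: 23, 30, 41, 44, 46 → 5
r = 16: 23, 30, 41, 44, 46 → 5
r = 18: 23, 30, 41, 44, 46 → 5
r = 21: 23, 30, 41, 44, 46 → 5
r = 47: none → 0
Cross-inversions: 6 + 6 + 5 + 5 + 5 + 5 + 0 = 32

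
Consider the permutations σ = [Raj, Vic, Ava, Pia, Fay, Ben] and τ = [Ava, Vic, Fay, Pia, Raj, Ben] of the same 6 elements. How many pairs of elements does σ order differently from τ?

6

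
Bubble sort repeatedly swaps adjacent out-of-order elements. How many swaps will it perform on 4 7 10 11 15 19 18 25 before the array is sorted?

1

The minimum number of adjacent swaps to sort an array equals its inversion count, since every such swap removes exactly one inversion.
Count inversions — for each element, later elements that are smaller:
4: none → 0
7: none → 0
10: none → 0
11: none → 0
15: none → 0
19: 18 → 1
18: none → 0
25: none → 0
Total inversions: 0 + 0 + 0 + 0 + 0 + 1 + 0 + 0 = 1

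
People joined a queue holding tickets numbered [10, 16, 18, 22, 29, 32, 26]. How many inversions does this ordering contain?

2 inversions

Sweep left to right; for each value list the smaller values that follow it:
10: 0
16: 0
18: 0
22: 0
29: 1
32: 1
26: 0
Sum: 0 + 0 + 0 + 0 + 1 + 1 + 0 = 2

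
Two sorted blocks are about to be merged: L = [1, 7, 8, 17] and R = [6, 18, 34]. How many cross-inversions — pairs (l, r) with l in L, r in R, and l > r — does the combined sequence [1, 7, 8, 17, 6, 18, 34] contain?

3 split inversions

Take each right-half value and tally the left-half values above it:
r = 6: 7, 8, 17 → 3
r = 18: none → 0
r = 34: none → 0
Cross-inversions: 3 + 0 + 0 = 3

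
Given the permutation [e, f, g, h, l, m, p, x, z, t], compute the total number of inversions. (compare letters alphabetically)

Sweep left to right; for each value list the smaller values that follow it:
e → none → 0
f → none → 0
g → none → 0
h → none → 0
l → none → 0
m → none → 0
p → none → 0
x → t → 1
z → t → 1
t → none → 0
Sum: 0 + 0 + 0 + 0 + 0 + 0 + 0 + 1 + 1 + 0 = 2

2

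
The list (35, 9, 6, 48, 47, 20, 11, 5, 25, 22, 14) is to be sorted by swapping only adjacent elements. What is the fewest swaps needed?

31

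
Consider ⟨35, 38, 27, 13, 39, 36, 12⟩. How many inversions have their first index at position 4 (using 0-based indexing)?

The element at index 4 is 39.
Elements after it: 36, 12
Those smaller than 39: 36, 12

2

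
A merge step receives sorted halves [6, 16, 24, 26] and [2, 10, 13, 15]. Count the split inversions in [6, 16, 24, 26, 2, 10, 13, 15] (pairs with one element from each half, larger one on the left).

There are 13 cross-inversions.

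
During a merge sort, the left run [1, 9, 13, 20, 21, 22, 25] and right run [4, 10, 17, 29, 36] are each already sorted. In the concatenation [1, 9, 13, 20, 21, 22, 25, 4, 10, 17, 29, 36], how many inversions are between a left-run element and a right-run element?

15

Take each right-half value and tally the left-half values above it:
r = 4: 9, 13, 20, 21, 22, 25 → 6
r = 10: 13, 20, 21, 22, 25 → 5
r = 17: 20, 21, 22, 25 → 4
r = 29: none → 0
r = 36: none → 0
Cross-inversions: 6 + 5 + 4 + 0 + 0 = 15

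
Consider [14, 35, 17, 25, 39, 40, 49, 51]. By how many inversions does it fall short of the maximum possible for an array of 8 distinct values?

Maximum inversions for 8 distinct elements is C(8, 2) = 8·7/2 = 28.
Current inversions — for each element, count later smaller elements:
14: 0
35: 2
17: 0
25: 0
39: 0
40: 0
49: 0
51: 0
Current total: 0 + 2 + 0 + 0 + 0 + 0 + 0 + 0 = 2
Shortfall: 28 − 2 = 26

26 inversions short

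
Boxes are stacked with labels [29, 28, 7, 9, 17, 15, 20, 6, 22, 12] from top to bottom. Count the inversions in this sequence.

27 inversions

Count, for each position, how many later elements it exceeds:
29: 9
28: 8
7: 1
9: 1
17: 3
15: 2
20: 2
6: 0
22: 1
12: 0
Sum: 9 + 8 + 1 + 1 + 3 + 2 + 2 + 0 + 1 + 0 = 27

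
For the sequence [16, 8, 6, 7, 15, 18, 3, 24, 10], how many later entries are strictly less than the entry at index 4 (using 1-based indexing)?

The element at index 4 is 7.
Elements after it: 15, 18, 3, 24, 10
Those smaller than 7: 3

1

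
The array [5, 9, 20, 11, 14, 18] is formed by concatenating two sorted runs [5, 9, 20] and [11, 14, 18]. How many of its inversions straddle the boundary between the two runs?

Count, for every r in R, how many entries of L exceed r:
r = 11: 20 → 1
r = 14: 20 → 1
r = 18: 20 → 1
Cross-inversions: 1 + 1 + 1 = 3

Split inversions: 3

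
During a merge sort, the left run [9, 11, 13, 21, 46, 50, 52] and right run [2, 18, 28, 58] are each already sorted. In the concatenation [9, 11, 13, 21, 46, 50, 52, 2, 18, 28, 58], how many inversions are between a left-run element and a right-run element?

There are 14 cross-inversions.

Take each right-half value and tally the left-half values above it:
r = 2: 9, 11, 13, 21, 46, 50, 52 → 7
r = 18: 21, 46, 50, 52 → 4
r = 28: 46, 50, 52 → 3
r = 58: none → 0
Cross-inversions: 7 + 4 + 3 + 0 = 14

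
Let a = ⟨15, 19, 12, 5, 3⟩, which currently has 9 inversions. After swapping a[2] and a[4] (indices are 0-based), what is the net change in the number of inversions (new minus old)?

-3

Positions 2 and 4 hold 12 and 3; after swapping, the array is [15, 19, 3, 5, 12].
Element-by-element contributions:
15 → 3, 5, 12 → 3
19 → 3, 5, 12 → 3
3 → none → 0
5 → none → 0
12 → none → 0
Sum: 3 + 3 + 0 + 0 + 0 = 6
Change: 6 − 9 = -3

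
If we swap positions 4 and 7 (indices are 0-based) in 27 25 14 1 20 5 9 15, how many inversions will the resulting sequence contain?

18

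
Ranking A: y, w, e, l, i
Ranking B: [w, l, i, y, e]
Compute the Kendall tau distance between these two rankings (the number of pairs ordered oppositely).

5 discordant pairs

Assign each item its position (1..5) in the first ordering, then rewrite the second ordering as that position sequence:
positions: y→1, w→2, e→3, l→4, i→5
second ordering as positions: [2, 4, 5, 1, 3]
Discordant pairs = inversions in this position sequence.
2: 1 → 1
4: 1, 3 → 2
5: 1, 3 → 2
1: 0
3: 0
Total: 1 + 2 + 2 + 0 + 0 = 5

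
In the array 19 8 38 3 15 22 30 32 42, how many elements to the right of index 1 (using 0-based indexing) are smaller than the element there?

1

The element at index 1 is 8.
Elements after it: 38, 3, 15, 22, 30, 32, 42
Those smaller than 8: 3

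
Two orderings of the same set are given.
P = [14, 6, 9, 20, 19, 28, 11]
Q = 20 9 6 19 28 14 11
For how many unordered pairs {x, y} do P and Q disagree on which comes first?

Assign each item its position (1..7) in the first ordering, then rewrite the second ordering as that position sequence:
positions: 14→1, 6→2, 9→3, 20→4, 19→5, 28→6, 11→7
second ordering as positions: [4, 3, 2, 5, 6, 1, 7]
Discordant pairs = inversions in this position sequence.
4: 3, 2, 1 → 3
3: 2, 1 → 2
2: 1 → 1
5: 1 → 1
6: 1 → 1
1: 0
7: 0
Total: 3 + 2 + 1 + 1 + 1 + 0 + 0 = 8

8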